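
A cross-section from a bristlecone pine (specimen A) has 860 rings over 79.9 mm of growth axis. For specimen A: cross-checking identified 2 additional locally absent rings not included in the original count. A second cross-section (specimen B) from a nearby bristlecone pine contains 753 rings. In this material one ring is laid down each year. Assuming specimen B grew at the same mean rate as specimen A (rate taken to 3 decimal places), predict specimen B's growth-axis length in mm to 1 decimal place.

70.0 mm

Specimen A: correcting the raw count gives 860 + 2 = 862 true rings.
A: 79.9 mm over 862 years gives 79.9 / 862 ≈ 0.093 mm/yr.
Length of B = 0.093 × 753 = 70.0 mm.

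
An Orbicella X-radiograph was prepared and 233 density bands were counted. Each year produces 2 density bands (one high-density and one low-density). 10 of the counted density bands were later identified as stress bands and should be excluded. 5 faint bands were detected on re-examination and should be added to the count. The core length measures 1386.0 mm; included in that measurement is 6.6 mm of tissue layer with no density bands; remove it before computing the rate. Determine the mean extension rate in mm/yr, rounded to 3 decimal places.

12.100 mm/yr

After corrections the count is 233 − 10 + 5 = 228 density bands.
With 2 density bands per year, 228 / 2 = 114 years.
Net length = 1386.0 − 6.6 = 1379.4 mm.
Mean rate = 1379.4 mm / 114 years ≈ 12.100 mm/yr.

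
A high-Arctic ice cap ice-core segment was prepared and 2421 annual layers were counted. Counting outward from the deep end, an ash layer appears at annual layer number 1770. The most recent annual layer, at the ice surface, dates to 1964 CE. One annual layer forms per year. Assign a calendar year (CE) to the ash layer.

1313 CE

2421 − 1770 = 651 annual layers lie beyond the ash layer toward the ice surface.
1964 − 651 = 1313 CE.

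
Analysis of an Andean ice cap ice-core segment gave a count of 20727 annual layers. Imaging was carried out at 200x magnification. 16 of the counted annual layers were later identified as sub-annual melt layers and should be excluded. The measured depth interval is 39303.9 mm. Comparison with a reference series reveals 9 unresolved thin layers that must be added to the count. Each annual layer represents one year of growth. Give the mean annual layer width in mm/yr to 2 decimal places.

Correcting the raw count gives 20727 − 16 + 9 = 20720 true annual layers.
Extension rate ≈ 39303.9 / 20720 = 1.90 mm/yr.

1.90 mm/yr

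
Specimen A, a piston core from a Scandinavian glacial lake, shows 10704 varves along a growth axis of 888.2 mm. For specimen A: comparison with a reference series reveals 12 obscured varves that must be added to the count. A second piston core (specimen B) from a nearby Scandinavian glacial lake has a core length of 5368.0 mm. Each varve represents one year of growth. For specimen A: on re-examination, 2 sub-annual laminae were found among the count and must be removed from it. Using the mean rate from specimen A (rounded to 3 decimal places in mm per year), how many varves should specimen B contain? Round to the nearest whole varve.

64675 varves

Specimen A: after corrections the count is 10704 − 2 + 12 = 10714 varves.
A: Mean rate = 888.2 mm / 10714 years ≈ 0.083 mm/year.
B spans 5368.0 / 0.083 = 64674.70 years ≈ 64675 varves.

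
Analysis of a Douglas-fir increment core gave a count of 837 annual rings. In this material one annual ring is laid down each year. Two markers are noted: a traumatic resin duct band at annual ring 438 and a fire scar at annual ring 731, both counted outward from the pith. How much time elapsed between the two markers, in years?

293 years

731 − 438 = 293 annual rings lie between the two events.
At one annual ring per year, 293 years elapsed between them.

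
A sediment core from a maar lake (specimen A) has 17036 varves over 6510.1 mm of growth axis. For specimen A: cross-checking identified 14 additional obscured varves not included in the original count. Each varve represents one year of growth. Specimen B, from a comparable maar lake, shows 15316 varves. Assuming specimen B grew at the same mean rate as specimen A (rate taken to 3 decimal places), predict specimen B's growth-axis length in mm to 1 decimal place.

5850.7 mm

Specimen A: adjusted count: 17036 + 14 = 17050 varves.
A: 6510.1 mm over 17050 years gives 6510.1 / 17050 ≈ 0.382 mm/year.
Length of B = 0.382 × 15316 = 5850.7 mm.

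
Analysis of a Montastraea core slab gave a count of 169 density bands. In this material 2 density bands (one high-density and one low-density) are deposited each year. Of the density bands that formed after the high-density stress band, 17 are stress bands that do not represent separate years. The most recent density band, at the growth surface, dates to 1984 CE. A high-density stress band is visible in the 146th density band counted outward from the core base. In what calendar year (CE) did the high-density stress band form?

Between density band 146 and the growth surface there are 169 − 146 = 23 density bands.
Excluding 17 false density bands: 23 − 17 = 6.
With 2 density bands per year, 6 / 2 = 3 years.
1984 − 3 = 1981 CE.

1981 CE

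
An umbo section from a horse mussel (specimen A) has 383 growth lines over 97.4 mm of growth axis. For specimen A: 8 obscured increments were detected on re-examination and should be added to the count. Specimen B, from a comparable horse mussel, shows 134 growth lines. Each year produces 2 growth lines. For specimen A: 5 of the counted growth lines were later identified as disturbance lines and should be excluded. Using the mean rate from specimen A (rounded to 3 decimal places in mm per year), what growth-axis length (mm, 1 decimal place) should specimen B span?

Specimen A: correcting the raw count gives 383 − 5 + 8 = 386 true growth lines.
Specimen A: dividing by 2 growth lines per year: 386 / 2 = 193 years.
A: 97.4 mm over 193 years gives 97.4 / 193 ≈ 0.505 mm/year.
Specimen B: 134 growth lines at 2 per year is 134 / 2 = 67 years. For B, 0.505 mm/year × 67 years = 33.8 mm.

33.8 mm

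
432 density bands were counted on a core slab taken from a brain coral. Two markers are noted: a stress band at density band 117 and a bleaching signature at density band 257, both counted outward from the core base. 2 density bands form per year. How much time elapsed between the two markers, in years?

257 − 117 = 140 density bands lie between the two events.
With 2 density bands per year, 140 / 2 = 70 years.

70 yr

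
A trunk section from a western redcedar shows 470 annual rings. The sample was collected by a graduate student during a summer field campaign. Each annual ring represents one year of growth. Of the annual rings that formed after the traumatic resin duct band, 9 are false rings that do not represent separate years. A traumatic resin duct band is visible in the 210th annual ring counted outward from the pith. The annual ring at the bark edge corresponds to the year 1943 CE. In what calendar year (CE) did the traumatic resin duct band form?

The traumatic resin duct band sits at annual ring 210 from the pith, so 470 − 210 = 260 annual rings formed after it.
Excluding 9 false annual rings: 260 − 9 = 251.
The annual ring at the bark edge is 1943 CE, so the traumatic resin duct band dates to 1943 − 251 = 1692 CE.

1692 CE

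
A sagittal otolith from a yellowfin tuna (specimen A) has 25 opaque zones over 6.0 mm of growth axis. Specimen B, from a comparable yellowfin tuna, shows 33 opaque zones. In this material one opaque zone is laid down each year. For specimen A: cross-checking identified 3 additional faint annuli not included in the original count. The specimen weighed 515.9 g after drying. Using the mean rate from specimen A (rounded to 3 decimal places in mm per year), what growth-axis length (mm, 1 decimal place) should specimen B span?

Specimen A: correcting the raw count gives 25 + 3 = 28 true opaque zones.
A: 6.0 mm over 28 years gives 6.0 / 28 ≈ 0.214 mm/year.
Length of B = 0.214 × 33 = 7.1 mm.

7.1 mm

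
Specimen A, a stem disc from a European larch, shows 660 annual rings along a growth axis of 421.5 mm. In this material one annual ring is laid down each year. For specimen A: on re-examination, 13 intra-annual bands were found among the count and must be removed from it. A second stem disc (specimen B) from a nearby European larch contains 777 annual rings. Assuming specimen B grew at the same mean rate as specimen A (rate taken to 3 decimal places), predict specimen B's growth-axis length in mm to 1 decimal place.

505.8 mm

Specimen A: true annual ring count = 660 − 13 = 647.
A: Mean rate = 421.5 mm / 647 years ≈ 0.651 mm per year.
For B, 0.651 mm/year × 777 years = 505.8 mm.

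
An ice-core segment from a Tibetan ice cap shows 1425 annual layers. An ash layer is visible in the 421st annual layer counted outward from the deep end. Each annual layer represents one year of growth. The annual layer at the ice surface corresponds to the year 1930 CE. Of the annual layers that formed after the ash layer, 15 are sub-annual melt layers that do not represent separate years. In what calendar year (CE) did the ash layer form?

941 CE

Between annual layer 421 and the ice surface there are 1425 − 421 = 1004 annual layers.
Removing the 15 false annual layers leaves 1004 − 15 = 989 true annual layers beyond the ash layer.
Counting back 989 years from 1930 CE places the ash layer in 1930 − 989 = 941 CE.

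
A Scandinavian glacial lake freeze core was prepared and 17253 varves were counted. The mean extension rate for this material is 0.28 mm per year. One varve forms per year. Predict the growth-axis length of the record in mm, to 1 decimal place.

4830.8 mm

17253 years of growth are recorded.
Predicted length = 0.28 mm/year × 17253 years = 4830.8 mm.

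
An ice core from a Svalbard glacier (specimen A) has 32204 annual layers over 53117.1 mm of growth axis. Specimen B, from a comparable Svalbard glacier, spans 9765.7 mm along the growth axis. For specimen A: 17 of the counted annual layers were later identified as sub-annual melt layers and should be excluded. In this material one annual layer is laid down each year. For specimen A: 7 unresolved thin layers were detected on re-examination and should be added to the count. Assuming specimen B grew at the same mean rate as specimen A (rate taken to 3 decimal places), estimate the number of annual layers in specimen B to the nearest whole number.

Specimen A: adjusted count: 32204 − 17 + 7 = 32194 annual layers.
A: Mean rate = 53117.1 mm / 32194 years ≈ 1.650 mm per year.
B spans 9765.7 / 1.650 = 5918.61 years ≈ 5919 annual layers.

5919 annual layers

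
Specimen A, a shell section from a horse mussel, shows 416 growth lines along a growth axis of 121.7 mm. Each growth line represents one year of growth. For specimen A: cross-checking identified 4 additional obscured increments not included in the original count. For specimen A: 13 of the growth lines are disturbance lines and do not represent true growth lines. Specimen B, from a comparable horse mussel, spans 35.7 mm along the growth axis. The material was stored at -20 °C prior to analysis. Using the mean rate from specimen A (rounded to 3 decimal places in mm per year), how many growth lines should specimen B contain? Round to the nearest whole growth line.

Specimen A: adjusted count: 416 − 13 + 4 = 407 growth lines.
A: Mean rate = 121.7 mm / 407 years ≈ 0.299 mm/yr.
Specimen B: 35.7 mm / 0.299 mm per year = 119.40 years ≈ 119 growth lines.

119 growth lines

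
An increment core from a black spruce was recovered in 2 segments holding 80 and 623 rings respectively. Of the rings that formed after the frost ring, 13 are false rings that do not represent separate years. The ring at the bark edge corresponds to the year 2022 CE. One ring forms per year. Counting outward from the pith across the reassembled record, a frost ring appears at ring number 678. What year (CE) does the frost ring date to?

Total rings = 80 + 623 = 703.
703 − 678 = 25 rings lie beyond the frost ring toward the bark edge.
Removing the 13 false rings leaves 25 − 13 = 12 true rings beyond the frost ring.
Counting back 12 years from 2022 CE places the frost ring in 2022 − 12 = 2010 CE.

2010 CE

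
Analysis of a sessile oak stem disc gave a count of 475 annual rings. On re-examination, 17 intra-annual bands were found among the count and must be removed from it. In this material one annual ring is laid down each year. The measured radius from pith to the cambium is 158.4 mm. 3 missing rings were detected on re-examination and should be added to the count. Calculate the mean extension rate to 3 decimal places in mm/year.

0.344 mm/year

After corrections the count is 475 − 17 + 3 = 461 annual rings.
158.4 mm over 461 years gives 158.4 / 461 ≈ 0.344 mm/year.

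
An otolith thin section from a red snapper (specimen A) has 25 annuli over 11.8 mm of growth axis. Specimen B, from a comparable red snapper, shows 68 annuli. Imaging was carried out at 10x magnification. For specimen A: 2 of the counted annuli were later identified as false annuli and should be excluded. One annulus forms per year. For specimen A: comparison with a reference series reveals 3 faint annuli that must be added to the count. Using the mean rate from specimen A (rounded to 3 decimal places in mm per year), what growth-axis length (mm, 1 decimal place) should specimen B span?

30.9 mm

Specimen A: adjusted count: 25 − 2 + 3 = 26 annuli.
A: 11.8 mm over 26 years gives 11.8 / 26 ≈ 0.454 mm per year.
B's length ≈ 0.454 × 68 = 30.9 mm.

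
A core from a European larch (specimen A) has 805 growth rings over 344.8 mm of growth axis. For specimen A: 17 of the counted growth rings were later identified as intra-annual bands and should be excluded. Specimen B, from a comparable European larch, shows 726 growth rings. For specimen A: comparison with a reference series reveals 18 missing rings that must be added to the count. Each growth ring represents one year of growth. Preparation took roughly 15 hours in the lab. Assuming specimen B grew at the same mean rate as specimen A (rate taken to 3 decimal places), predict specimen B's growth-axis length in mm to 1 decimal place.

Specimen A: correcting the raw count gives 805 − 17 + 18 = 806 true growth rings.
A: Extension rate ≈ 344.8 / 806 = 0.428 mm/year.
For B, 0.428 mm/year × 726 years = 310.7 mm.

310.7 mm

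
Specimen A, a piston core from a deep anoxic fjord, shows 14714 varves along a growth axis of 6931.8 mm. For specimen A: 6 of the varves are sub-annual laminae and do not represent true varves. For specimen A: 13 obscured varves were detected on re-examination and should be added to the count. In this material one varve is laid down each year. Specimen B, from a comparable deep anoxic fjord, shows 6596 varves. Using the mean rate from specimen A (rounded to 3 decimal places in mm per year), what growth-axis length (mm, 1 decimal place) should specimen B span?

Specimen A: correcting the raw count gives 14714 − 6 + 13 = 14721 true varves.
A: Extension rate ≈ 6931.8 / 14721 = 0.471 mm/yr.
B's length ≈ 0.471 × 6596 = 3106.7 mm.

3106.7 mm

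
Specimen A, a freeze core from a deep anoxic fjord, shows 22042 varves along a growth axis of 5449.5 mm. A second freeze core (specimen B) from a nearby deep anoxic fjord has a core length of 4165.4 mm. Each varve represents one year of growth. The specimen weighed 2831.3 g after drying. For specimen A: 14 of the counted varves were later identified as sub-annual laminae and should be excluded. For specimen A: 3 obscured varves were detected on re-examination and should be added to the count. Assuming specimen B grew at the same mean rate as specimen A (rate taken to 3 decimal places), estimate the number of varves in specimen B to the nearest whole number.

Specimen A: correcting the raw count gives 22042 − 14 + 3 = 22031 true varves.
A: Mean rate = 5449.5 mm / 22031 years ≈ 0.247 mm per year.
For B, 4165.4 / 0.247 = 16863.97 years ≈ 16864 varves.

16864 varves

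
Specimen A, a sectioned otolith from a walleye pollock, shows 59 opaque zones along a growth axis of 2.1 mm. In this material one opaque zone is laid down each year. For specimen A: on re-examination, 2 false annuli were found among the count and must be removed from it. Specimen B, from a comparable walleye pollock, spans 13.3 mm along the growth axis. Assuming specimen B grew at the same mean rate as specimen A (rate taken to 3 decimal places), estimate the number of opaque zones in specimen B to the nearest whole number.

359 opaque zones

Specimen A: true opaque zone count = 59 − 2 = 57.
A: 2.1 mm over 57 years gives 2.1 / 57 ≈ 0.037 mm per year.
Specimen B: 13.3 mm / 0.037 mm per year = 359.46 years ≈ 359 opaque zones.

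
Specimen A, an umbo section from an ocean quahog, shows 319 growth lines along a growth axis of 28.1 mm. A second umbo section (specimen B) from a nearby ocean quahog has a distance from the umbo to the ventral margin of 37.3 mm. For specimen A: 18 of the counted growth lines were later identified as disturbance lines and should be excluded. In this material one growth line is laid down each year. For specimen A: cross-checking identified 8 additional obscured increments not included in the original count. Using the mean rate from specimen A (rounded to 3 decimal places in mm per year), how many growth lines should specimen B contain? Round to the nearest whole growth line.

410 growth lines

Specimen A: adjusted count: 319 − 18 + 8 = 309 growth lines.
A: Mean rate = 28.1 mm / 309 years ≈ 0.091 mm per year.
Specimen B: 37.3 mm / 0.091 mm per year = 409.89 years ≈ 410 growth lines.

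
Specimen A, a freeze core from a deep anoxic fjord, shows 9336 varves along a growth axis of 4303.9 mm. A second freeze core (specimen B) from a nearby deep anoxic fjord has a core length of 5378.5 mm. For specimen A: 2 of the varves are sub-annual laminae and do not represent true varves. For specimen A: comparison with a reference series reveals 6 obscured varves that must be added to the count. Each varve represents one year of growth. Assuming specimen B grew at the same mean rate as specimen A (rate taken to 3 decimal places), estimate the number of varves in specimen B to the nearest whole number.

11667 varves

Specimen A: adjusted count: 9336 − 2 + 6 = 9340 varves.
A: Extension rate ≈ 4303.9 / 9340 = 0.461 mm/yr.
B spans 5378.5 / 0.461 = 11667.03 years ≈ 11667 varves.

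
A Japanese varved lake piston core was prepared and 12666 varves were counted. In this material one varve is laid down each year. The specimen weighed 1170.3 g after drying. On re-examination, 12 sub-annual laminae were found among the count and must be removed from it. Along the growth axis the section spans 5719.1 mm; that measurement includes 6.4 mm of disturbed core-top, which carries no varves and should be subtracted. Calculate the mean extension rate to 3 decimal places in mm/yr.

0.451 mm/yr

True varve count = 12666 − 12 = 12654.
Removing the 6.4 mm offcut leaves 5719.1 − 6.4 = 5712.7 mm.
Mean rate = 5712.7 mm / 12654 years ≈ 0.451 mm/yr.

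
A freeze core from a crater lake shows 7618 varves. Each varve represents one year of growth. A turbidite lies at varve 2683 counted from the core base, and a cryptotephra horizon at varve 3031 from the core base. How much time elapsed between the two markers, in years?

348 yr

The two markers are separated by 3031 − 2683 = 348 varves.
That is 348 years at one varve per year.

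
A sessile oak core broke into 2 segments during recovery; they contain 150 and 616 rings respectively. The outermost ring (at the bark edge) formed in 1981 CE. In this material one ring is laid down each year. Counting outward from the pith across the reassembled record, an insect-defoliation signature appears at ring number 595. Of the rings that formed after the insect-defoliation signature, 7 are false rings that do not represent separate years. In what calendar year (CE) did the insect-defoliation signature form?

1817 CE

Total rings = 150 + 616 = 766.
766 − 595 = 171 rings lie beyond the insect-defoliation signature toward the bark edge.
Removing the 7 false rings leaves 171 − 7 = 164 true rings beyond the insect-defoliation signature.
Counting back 164 years from 1981 CE places the insect-defoliation signature in 1981 − 164 = 1817 CE.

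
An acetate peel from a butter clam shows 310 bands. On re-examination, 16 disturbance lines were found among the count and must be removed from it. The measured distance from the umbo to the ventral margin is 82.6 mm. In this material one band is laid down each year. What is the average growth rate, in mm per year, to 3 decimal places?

After corrections the count is 310 − 16 = 294 bands.
Extension rate ≈ 82.6 / 294 = 0.281 mm per year.

0.281 mm per year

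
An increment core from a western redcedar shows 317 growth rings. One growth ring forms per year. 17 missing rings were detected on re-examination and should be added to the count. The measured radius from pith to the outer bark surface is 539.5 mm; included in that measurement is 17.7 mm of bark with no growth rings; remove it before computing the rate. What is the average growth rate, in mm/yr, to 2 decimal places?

After corrections the count is 317 + 17 = 334 growth rings.
The growth record spans 539.5 − 17.7 = 521.8 mm.
Extension rate ≈ 521.8 / 334 = 1.56 mm/yr.

1.56 mm/yr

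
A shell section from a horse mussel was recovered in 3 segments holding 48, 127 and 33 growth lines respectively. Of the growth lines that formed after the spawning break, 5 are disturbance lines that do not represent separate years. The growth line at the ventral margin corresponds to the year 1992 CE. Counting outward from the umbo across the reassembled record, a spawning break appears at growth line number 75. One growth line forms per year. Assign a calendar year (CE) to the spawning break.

1864 CE

Total growth lines = 48 + 127 + 33 = 208.
The spawning break sits at growth line 75 from the umbo, so 208 − 75 = 133 growth lines formed after it.
133 − 5 false = 128 true growth lines after the spawning break.
1992 − 128 = 1864 CE.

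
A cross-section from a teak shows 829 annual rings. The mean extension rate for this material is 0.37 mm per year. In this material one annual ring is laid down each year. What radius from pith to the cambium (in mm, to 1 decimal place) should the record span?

The record spans 829 years at 0.37 mm per year.
829 years at 0.37 mm/year gives 0.37 × 829 = 306.7 mm.

306.7 mm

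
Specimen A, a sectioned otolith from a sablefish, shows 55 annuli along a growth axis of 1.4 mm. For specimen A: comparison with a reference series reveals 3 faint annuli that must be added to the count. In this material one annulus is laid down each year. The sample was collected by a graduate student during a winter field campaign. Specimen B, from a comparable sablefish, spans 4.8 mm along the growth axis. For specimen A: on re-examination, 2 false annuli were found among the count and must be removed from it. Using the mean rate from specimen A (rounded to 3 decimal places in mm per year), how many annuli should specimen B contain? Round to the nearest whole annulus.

Specimen A: correcting the raw count gives 55 − 2 + 3 = 56 true annuli.
A: Mean rate = 1.4 mm / 56 years ≈ 0.025 mm/year.
Specimen B: 4.8 mm / 0.025 mm per year = 192.00 years ≈ 192 annuli.

192 annuli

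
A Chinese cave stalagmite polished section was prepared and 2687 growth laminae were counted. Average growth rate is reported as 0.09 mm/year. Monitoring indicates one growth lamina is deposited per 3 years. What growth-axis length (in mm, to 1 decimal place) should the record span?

725.5 mm

Multiplying by 3 years per growth lamina: 2687 × 3 = 8061 years.
Length ≈ 0.09 × 8061 = 725.5 mm.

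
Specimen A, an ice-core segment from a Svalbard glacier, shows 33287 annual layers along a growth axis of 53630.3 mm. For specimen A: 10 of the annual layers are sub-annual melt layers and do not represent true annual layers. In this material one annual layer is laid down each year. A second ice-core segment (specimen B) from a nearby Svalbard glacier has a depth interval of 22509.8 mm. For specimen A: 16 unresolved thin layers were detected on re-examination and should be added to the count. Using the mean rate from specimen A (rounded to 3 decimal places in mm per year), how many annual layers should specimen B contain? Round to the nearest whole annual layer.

13973 annual layers

Specimen A: adjusted count: 33287 − 10 + 16 = 33293 annual layers.
A: 53630.3 mm over 33293 years gives 53630.3 / 33293 ≈ 1.611 mm per year.
For B, 22509.8 / 1.611 = 13972.56 years ≈ 13973 annual layers.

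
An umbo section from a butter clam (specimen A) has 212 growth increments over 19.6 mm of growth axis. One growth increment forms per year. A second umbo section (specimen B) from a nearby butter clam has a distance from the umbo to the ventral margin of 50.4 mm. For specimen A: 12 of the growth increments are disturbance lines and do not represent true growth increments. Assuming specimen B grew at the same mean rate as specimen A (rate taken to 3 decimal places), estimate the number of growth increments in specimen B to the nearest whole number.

514 growth increments

Specimen A: correcting the raw count gives 212 − 12 = 200 true growth increments.
A: Mean rate = 19.6 mm / 200 years ≈ 0.098 mm per year.
For B, 50.4 / 0.098 = 514.29 years ≈ 514 growth increments.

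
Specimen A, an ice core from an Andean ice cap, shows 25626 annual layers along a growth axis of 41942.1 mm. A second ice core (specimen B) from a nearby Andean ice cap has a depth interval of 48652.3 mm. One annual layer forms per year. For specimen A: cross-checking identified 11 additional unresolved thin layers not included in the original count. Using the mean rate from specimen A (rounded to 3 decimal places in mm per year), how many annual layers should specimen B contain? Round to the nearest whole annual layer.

29739 annual layers

Specimen A: adjusted count: 25626 + 11 = 25637 annual layers.
A: Mean rate = 41942.1 mm / 25637 years ≈ 1.636 mm/yr.
Specimen B: 48652.3 mm / 1.636 mm per year = 29738.57 years ≈ 29739 annual layers.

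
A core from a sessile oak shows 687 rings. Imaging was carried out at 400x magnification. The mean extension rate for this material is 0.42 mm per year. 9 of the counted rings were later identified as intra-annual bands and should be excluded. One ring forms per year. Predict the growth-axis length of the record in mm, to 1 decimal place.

284.8 mm

Adjusted count: 687 − 9 = 678 rings.
Predicted length = 0.42 mm/year × 678 years = 284.8 mm.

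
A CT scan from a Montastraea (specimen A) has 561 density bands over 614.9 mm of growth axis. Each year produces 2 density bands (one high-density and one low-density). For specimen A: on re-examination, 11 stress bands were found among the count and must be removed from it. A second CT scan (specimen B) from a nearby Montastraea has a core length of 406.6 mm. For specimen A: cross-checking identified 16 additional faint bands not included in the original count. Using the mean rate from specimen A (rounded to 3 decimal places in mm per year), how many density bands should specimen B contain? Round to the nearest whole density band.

Specimen A: correcting the raw count gives 561 − 11 + 16 = 566 true density bands.
Specimen A: dividing by 2 density bands per year: 566 / 2 = 283 years.
A: Mean rate = 614.9 mm / 283 years ≈ 2.173 mm/year.
B spans 406.6 / 2.173 = 187.11 years; at 2 density bands per year that is 187.11 × 2 ≈ 374 density bands.

374 density bands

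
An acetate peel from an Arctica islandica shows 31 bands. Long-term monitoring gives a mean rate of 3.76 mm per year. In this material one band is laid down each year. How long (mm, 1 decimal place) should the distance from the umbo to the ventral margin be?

116.6 mm

31 years of growth are recorded.
Predicted length = 3.76 mm/year × 31 years = 116.6 mm.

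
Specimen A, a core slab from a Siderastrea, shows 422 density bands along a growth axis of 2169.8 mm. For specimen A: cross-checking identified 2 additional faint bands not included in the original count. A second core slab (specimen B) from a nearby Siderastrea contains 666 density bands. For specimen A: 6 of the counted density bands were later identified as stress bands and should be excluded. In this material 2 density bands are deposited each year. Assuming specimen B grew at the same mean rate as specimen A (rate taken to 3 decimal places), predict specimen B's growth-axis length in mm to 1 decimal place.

Specimen A: adjusted count: 422 − 6 + 2 = 418 density bands.
Specimen A: 418 density bands at 2 per year is 418 / 2 = 209 years.
A: Extension rate ≈ 2169.8 / 209 = 10.382 mm/yr.
Specimen B: dividing by 2 density bands per year: 666 / 2 = 333 years. For B, 10.382 mm/year × 333 years = 3457.2 mm.

3457.2 mm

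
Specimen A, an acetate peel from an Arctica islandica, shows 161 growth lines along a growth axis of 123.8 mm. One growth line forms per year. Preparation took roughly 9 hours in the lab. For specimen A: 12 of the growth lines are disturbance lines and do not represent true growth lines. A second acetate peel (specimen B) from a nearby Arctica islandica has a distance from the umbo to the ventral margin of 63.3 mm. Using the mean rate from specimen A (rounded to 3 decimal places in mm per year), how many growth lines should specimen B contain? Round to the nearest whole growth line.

76 growth lines

Specimen A: after corrections the count is 161 − 12 = 149 growth lines.
A: 123.8 mm over 149 years gives 123.8 / 149 ≈ 0.831 mm per year.
Specimen B: 63.3 mm / 0.831 mm per year = 76.17 years ≈ 76 growth lines.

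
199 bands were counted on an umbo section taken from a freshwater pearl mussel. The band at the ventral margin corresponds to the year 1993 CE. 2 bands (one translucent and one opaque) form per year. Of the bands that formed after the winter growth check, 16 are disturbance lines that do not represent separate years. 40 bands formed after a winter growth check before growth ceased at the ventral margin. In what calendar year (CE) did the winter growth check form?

There are 40 bands younger than the winter growth check.
Removing the 16 false bands leaves 40 − 16 = 24 true bands beyond the winter growth check.
Dividing by 2 bands per year: 24 / 2 = 12 years.
The band at the ventral margin is 1993 CE, so the winter growth check dates to 1993 − 12 = 1981 CE.

1981 CE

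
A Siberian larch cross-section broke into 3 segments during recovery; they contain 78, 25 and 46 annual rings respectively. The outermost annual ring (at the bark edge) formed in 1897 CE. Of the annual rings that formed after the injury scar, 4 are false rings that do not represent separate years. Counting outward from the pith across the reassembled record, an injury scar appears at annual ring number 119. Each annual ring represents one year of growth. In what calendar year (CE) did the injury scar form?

Total annual rings = 78 + 25 + 46 = 149.
149 − 119 = 30 annual rings lie beyond the injury scar toward the bark edge.
Excluding 4 false annual rings: 30 − 4 = 26.
Counting back 26 years from 1897 CE places the injury scar in 1897 − 26 = 1871 CE.

1871 CE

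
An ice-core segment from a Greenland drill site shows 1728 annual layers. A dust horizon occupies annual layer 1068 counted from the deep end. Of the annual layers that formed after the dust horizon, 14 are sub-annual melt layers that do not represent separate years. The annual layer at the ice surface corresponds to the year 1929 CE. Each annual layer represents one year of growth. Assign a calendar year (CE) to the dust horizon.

1283 CE

Between annual layer 1068 and the ice surface there are 1728 − 1068 = 660 annual layers.
Excluding 14 false annual layers: 660 − 14 = 646.
1929 − 646 = 1283 CE.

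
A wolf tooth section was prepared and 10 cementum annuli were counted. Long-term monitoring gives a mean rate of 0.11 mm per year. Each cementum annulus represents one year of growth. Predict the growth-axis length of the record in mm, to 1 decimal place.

1.1 mm

10 years of growth are recorded.
Predicted length = 0.11 mm/year × 10 years = 1.1 mm.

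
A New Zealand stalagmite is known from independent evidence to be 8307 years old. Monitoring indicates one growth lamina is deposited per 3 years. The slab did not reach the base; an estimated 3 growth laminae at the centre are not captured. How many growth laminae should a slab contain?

At 3 years per growth lamina, 8307 / 3 = 2769 growth laminae are expected.
2769 − 3 missed = 2766 growth laminae expected in the prepared section.

2766 growth laminae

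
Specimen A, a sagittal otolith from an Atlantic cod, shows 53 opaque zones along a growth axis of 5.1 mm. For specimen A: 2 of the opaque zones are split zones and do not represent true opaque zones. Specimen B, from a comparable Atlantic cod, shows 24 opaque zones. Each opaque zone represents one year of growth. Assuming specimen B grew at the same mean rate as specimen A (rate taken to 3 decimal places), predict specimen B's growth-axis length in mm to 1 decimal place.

Specimen A: adjusted count: 53 − 2 = 51 opaque zones.
A: 5.1 mm over 51 years gives 5.1 / 51 ≈ 0.100 mm/year.
B's length ≈ 0.100 × 24 = 2.4 mm.

2.4 mm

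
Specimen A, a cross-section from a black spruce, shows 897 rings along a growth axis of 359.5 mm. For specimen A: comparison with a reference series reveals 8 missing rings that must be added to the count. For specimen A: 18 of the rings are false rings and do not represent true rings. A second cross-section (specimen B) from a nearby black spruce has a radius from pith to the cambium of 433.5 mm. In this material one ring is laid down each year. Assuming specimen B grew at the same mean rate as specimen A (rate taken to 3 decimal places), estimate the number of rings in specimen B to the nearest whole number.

Specimen A: after corrections the count is 897 − 18 + 8 = 887 rings.
A: 359.5 mm over 887 years gives 359.5 / 887 ≈ 0.405 mm/year.
For B, 433.5 / 0.405 = 1070.37 years ≈ 1070 rings.

1070 rings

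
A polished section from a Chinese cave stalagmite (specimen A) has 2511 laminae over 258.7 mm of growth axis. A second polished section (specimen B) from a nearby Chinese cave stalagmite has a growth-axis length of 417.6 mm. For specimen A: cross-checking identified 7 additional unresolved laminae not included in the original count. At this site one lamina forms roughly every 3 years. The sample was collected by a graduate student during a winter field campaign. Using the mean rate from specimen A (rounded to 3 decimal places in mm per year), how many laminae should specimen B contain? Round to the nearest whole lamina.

4094 laminae

Specimen A: adjusted count: 2511 + 7 = 2518 laminae.
Specimen A: multiplying by 3 years per lamina: 2518 × 3 = 7554 years.
A: Extension rate ≈ 258.7 / 7554 = 0.034 mm/year.
B spans 417.6 / 0.034 = 12282.35 years; at 3 years per lamina that is 12282.35 / 3 ≈ 4094 laminae.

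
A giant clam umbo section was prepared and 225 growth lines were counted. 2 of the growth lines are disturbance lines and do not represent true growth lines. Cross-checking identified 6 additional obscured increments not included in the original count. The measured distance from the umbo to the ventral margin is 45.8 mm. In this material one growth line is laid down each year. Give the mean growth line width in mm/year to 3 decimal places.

0.200 mm/year

Correcting the raw count gives 225 − 2 + 6 = 229 true growth lines.
45.8 mm over 229 years gives 45.8 / 229 ≈ 0.200 mm/year.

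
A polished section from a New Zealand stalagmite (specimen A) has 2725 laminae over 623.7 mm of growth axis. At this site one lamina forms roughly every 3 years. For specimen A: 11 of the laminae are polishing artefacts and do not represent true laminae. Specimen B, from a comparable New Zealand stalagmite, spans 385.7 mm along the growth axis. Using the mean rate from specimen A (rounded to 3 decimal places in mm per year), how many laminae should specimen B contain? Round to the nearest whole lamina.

Specimen A: adjusted count: 2725 − 11 = 2714 laminae.
Specimen A: 2714 laminae at 3 years each span 2714 × 3 = 8142 years.
A: Extension rate ≈ 623.7 / 8142 = 0.077 mm/year.
For B, 385.7 / 0.077 = 5009.09 years; at 3 years per lamina that is 5009.09 / 3 ≈ 1670 laminae.

1670 laminae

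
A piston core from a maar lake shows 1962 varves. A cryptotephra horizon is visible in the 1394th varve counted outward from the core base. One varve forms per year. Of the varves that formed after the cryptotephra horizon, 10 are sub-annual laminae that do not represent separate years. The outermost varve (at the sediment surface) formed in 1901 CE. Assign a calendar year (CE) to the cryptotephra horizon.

1343 CE

Between varve 1394 and the sediment surface there are 1962 − 1394 = 568 varves.
568 − 10 false = 558 true varves after the cryptotephra horizon.
The varve at the sediment surface is 1901 CE, so the cryptotephra horizon dates to 1901 − 558 = 1343 CE.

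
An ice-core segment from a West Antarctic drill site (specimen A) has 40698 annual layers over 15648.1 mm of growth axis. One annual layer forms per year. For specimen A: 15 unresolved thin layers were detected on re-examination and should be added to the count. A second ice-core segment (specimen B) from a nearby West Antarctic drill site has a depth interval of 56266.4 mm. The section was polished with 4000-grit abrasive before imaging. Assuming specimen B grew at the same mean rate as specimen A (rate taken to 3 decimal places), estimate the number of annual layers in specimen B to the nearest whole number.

Specimen A: after corrections the count is 40698 + 15 = 40713 annual layers.
A: 15648.1 mm over 40713 years gives 15648.1 / 40713 ≈ 0.384 mm/yr.
Specimen B: 56266.4 mm / 0.384 mm per year = 146527.08 years ≈ 146527 annual layers.

146527 annual layers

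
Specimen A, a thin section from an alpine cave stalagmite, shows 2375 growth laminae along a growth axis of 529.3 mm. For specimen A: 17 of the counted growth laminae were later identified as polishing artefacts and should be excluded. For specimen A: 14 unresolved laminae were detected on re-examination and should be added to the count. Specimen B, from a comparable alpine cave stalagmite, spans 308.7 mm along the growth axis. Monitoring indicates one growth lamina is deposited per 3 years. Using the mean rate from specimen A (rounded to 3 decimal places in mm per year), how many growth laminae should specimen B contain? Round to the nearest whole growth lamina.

1391 growth laminae

Specimen A: after corrections the count is 2375 − 17 + 14 = 2372 growth laminae.
Specimen A: at 3 years per growth lamina, 2372 × 3 = 7116 years.
A: Mean rate = 529.3 mm / 7116 years ≈ 0.074 mm per year.
For B, 308.7 / 0.074 = 4171.62 years; at 3 years per growth lamina that is 4171.62 / 3 ≈ 1391 growth laminae.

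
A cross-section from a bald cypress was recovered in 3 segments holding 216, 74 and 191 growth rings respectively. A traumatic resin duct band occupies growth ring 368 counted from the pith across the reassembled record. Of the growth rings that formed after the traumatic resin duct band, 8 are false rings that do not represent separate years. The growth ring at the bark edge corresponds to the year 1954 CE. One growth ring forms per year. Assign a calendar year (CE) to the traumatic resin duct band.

Total growth rings = 216 + 74 + 191 = 481.
481 − 368 = 113 growth rings lie beyond the traumatic resin duct band toward the bark edge.
Excluding 8 false growth rings: 113 − 8 = 105.
The growth ring at the bark edge is 1954 CE, so the traumatic resin duct band dates to 1954 − 105 = 1849 CE.

1849 CE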